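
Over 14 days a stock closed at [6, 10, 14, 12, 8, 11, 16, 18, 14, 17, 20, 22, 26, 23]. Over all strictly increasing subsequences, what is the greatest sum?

Let S[i] be the best sum of a strictly increasing subsequence ending at i:
i:       1   2   3   4   5   6   7   8   9  10  11  12  13  14
a[i]:    6  10  14  12   8  11  16  18  14  17  20  22  26  23
S:       6  16  30  28  14  27  46  64  42  63  84 106 132 129
Maximum is 132 (e.g. 6 + 10 + 14 + 16 + 18 + 20 + 22 + 26).

132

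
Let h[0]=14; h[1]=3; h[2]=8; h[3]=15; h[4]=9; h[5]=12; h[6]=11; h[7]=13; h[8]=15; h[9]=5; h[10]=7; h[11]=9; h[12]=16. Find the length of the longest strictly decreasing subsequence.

Let dp[i] be the longest strictly decreasing subsequence ending at i:
i:      0  1  2  3  4  5  6  7  8  9 10 11 12
h[i]:  14  3  8 15  9 12 11 13 15  5  7  9 16
dp:     1  2  2  1  2  2  3  2  1  4  4  4  1
Maximum is 4.

4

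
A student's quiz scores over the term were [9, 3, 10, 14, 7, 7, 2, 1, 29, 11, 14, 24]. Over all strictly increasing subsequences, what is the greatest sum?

68

Let S[i] be the best sum of a strictly increasing subsequence ending at i:
i:      1  2  3  4  5  6  7  8  9 10 11 12
a[i]:   9  3 10 14  7  7  2  1 29 11 14 24
S:      9  3 19 33 10 10  2  1 62 30 44 68
Maximum is 68 (e.g. 9 + 10 + 11 + 14 + 24).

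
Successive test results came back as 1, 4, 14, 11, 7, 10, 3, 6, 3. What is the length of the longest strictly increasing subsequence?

4

Track the smallest tail for each achievable length (strict):
1 → extends → [1]
4 → extends → [1, 4]
14 → extends → [1, 4, 14]
11 → replaces 14 → [1, 4, 11]
7 → replaces 11 → [1, 4, 7]
10 → extends → [1, 4, 7, 10]
3 → replaces 4 → [1, 3, 7, 10]
6 → replaces 7 → [1, 3, 6, 10]
3 → already a tail → [1, 3, 6, 10]
Four tails, so the longest strictly increasing subsequence has length 4 (e.g. 1, 4, 7, 10).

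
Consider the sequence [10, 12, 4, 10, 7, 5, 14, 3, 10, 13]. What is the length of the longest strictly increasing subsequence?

Let dp[i] be the length of the longest such subsequence ending at index i:
i:      1  2  3  4  5  6  7  8  9 10
a[i]:  10 12  4 10  7  5 14  3 10 13
dp:     1  2  1  2  2  2  3  1  3  4
Maximum dp value is 4.

4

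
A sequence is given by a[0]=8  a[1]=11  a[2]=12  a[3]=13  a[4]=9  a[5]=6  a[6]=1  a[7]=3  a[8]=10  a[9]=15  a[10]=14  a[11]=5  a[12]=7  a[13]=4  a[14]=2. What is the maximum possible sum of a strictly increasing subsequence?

59

Let S[i] be the best sum of a strictly increasing subsequence ending at i:
i:      0  1  2  3  4  5  6  7  8  9 10 11 12 13 14
a[i]:   8 11 12 13  9  6  1  3 10 15 14  5  7  4  2
S:      8 19 31 44 17  6  1  4 27 59 58  9 16  8  3
Maximum is 59 (e.g. 8 + 11 + 12 + 13 + 15).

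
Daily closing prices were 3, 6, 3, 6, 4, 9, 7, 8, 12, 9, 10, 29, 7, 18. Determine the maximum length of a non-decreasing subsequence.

8

Track the smallest tail for each achievable length (allowing ties):
3 → extends → [3]
6 → extends → [3, 6]
3 → replaces 6 → [3, 3]
6 → extends → [3, 3, 6]
4 → replaces 6 → [3, 3, 4]
9 → extends → [3, 3, 4, 9]
7 → replaces 9 → [3, 3, 4, 7]
8 → extends → [3, 3, 4, 7, 8]
12 → extends → [3, 3, 4, 7, 8, 12]
9 → replaces 12 → [3, 3, 4, 7, 8, 9]
10 → extends → [3, 3, 4, 7, 8, 9, 10]
29 → extends → [3, 3, 4, 7, 8, 9, 10, 29]
7 → replaces 8 → [3, 3, 4, 7, 7, 9, 10, 29]
18 → replaces 29 → [3, 3, 4, 7, 7, 9, 10, 18]
Eight tails, so the longest non-decreasing subsequence has length 8 (e.g. 3, 6, 6, 7, 8, 9, 10, 29).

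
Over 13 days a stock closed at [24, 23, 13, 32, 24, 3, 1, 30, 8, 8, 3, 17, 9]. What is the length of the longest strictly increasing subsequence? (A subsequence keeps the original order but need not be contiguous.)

Track the smallest tail for each achievable length (strict):
24 → extends → [24]
23 → replaces 24 → [23]
13 → replaces 23 → [13]
32 → extends → [13, 32]
24 → replaces 32 → [13, 24]
3 → replaces 13 → [3, 24]
1 → replaces 3 → [1, 24]
30 → extends → [1, 24, 30]
8 → replaces 24 → [1, 8, 30]
8 → already a tail → [1, 8, 30]
3 → replaces 8 → [1, 3, 30]
17 → replaces 30 → [1, 3, 17]
9 → replaces 17 → [1, 3, 9]
Three tails, so the longest strictly increasing subsequence has length 3 (e.g. 23, 24, 30).

3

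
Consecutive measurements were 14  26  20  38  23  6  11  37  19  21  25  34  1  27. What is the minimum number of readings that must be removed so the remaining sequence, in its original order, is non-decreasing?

Fewest deletions = n − (longest non-decreasing subsequence).
Patience tails:
14 → extends → [14]
26 → extends → [14, 26]
20 → replaces 26 → [14, 20]
38 → extends → [14, 20, 38]
23 → replaces 38 → [14, 20, 23]
6 → replaces 14 → [6, 20, 23]
11 → replaces 20 → [6, 11, 23]
37 → extends → [6, 11, 23, 37]
19 → replaces 23 → [6, 11, 19, 37]
21 → replaces 37 → [6, 11, 19, 21]
25 → extends → [6, 11, 19, 21, 25]
34 → extends → [6, 11, 19, 21, 25, 34]
1 → replaces 6 → [1, 11, 19, 21, 25, 34]
27 → replaces 34 → [1, 11, 19, 21, 25, 27]
Longest non-decreasing subsequence has length 6, so deletions = 14 − 6 = 8.

8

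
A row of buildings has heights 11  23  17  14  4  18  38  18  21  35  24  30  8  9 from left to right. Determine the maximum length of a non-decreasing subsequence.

7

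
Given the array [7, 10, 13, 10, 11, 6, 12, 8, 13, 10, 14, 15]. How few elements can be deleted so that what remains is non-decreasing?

Fewest deletions = n − (longest non-decreasing subsequence).
Patience tails:
7 → extends → [7]
10 → extends → [7, 10]
13 → extends → [7, 10, 13]
10 → replaces 13 → [7, 10, 10]
11 → extends → [7, 10, 10, 11]
6 → replaces 7 → [6, 10, 10, 11]
12 → extends → [6, 10, 10, 11, 12]
8 → replaces 10 → [6, 8, 10, 11, 12]
13 → extends → [6, 8, 10, 11, 12, 13]
10 → replaces 11 → [6, 8, 10, 10, 12, 13]
14 → extends → [6, 8, 10, 10, 12, 13, 14]
15 → extends → [6, 8, 10, 10, 12, 13, 14, 15]
Longest non-decreasing subsequence has length 8, so deletions = 12 − 8 = 4.

4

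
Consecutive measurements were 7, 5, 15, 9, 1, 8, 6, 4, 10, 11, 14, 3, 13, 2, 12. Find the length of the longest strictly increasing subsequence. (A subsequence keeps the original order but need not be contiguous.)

5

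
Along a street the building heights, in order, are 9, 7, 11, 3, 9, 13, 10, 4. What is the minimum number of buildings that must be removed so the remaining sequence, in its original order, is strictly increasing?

Fewest deletions = n − (longest strictly increasing subsequence).
i:      1  2  3  4  5  6  7  8
a[i]:   9  7 11  3  9 13 10  4
dp:     1  1  2  1  2  3  3  2
max dp = 3, so deletions = 8 − 3 = 5.

5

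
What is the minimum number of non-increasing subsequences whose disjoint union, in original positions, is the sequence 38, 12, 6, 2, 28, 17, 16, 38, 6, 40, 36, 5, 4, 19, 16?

4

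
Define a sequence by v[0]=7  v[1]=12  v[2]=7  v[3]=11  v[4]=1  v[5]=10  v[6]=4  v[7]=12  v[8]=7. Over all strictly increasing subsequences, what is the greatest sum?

Let S[i] be the best sum of a strictly increasing subsequence ending at i:
i:      0  1  2  3  4  5  6  7  8
v[i]:   7 12  7 11  1 10  4 12  7
S:      7 19  7 18  1 17  5 30 12
Maximum is 30 (e.g. 7 + 11 + 12).

30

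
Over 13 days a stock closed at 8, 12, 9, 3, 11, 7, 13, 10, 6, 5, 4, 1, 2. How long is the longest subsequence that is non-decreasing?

4

Let dp[i] be the length of the longest such subsequence ending at index i:
i:      1  2  3  4  5  6  7  8  9 10 11 12 13
a[i]:   8 12  9  3 11  7 13 10  6  5  4  1  2
dp:     1  2  2  1  3  2  4  3  2  2  2  1  2
Maximum dp value is 4.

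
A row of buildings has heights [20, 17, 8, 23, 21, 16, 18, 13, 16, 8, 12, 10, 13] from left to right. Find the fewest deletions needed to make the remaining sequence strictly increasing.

10

Fewest deletions = n − (longest strictly increasing subsequence).
Patience tails:
20 → extends → [20]
17 → replaces 20 → [17]
8 → replaces 17 → [8]
23 → extends → [8, 23]
21 → replaces 23 → [8, 21]
16 → replaces 21 → [8, 16]
18 → extends → [8, 16, 18]
13 → replaces 16 → [8, 13, 18]
16 → replaces 18 → [8, 13, 16]
8 → already a tail → [8, 13, 16]
12 → replaces 13 → [8, 12, 16]
10 → replaces 12 → [8, 10, 16]
13 → replaces 16 → [8, 10, 13]
Longest strictly increasing subsequence has length 3, so deletions = 13 − 3 = 10.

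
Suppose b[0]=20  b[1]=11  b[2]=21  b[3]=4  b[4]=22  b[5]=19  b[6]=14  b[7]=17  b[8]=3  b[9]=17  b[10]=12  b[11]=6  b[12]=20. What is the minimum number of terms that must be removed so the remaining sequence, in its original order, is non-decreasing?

8

Fewest deletions = n − (longest non-decreasing subsequence).
i:      0  1  2  3  4  5  6  7  8  9 10 11 12
b[i]:  20 11 21  4 22 19 14 17  3 17 12  6 20
dp:     1  1  2  1  3  2  2  3  1  4  2  2  5
max dp = 5, so deletions = 13 − 5 = 8.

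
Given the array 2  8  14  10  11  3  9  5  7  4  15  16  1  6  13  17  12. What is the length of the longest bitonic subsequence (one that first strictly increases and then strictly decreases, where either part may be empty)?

8

inc[i] = longest strictly increasing subsequence ending at i; dec[i] = longest strictly decreasing subsequence starting at i:
i:      1  2  3  4  5  6  7  8  9 10 11 12 13 14 15 16 17
a[i]:   2  8 14 10 11  3  9  5  7  4 15 16  1  6 13 17 12
inc:    1  2  3  3  4  2  3  3  4  3  5  6  1  4  5  7  5
dec:    2  4  6  5  5  2  4  3  3  2  3  3  1  1  2  2  1
Best peak at i=3 (value 14): inc=3, dec=6, length 3+6−1 = 8.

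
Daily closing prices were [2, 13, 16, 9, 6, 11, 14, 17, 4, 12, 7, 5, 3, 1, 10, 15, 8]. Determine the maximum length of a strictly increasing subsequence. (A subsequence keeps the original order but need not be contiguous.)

Let dp[i] be the length of the longest such subsequence ending at index i:
i:      1  2  3  4  5  6  7  8  9 10 11 12 13 14 15 16 17
a[i]:   2 13 16  9  6 11 14 17  4 12  7  5  3  1 10 15  8
dp:     1  2  3  2  2  3  4  5  2  4  3  3  2  1  4  5  4
Maximum dp value is 5.

5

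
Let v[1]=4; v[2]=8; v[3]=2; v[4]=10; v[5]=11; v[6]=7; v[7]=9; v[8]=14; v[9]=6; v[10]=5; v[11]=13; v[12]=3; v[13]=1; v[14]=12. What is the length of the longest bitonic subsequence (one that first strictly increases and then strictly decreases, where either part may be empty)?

inc[i] = longest strictly increasing subsequence ending at i; dec[i] = longest strictly decreasing subsequence starting at i:
i:      1  2  3  4  5  6  7  8  9 10 11 12 13 14
v[i]:   4  8  2 10 11  7  9 14  6  5 13  3  1 12
inc:    1  2  1  3  4  2  3  5  2  2  5  2  1  5
dec:    3  6  2  6  6  5  5  5  4  3  3  2  1  1
Best peak at i=5 (value 11): inc=4, dec=6, length 4+6−1 = 9.

9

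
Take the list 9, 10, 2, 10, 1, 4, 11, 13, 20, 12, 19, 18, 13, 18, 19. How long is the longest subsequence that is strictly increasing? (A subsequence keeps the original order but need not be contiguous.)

Let dp[i] be the length of the longest such subsequence ending at index i:
i:      1  2  3  4  5  6  7  8  9 10 11 12 13 14 15
a[i]:   9 10  2 10  1  4 11 13 20 12 19 18 13 18 19
dp:     1  2  1  2  1  2  3  4  5  4  5  5  5  6  7
Maximum dp value is 7.

7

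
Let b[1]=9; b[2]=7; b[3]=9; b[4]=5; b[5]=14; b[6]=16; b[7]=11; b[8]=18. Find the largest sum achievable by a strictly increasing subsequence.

64

Let S[i] be the best sum of a strictly increasing subsequence ending at i:
i:      1  2  3  4  5  6  7  8
b[i]:   9  7  9  5 14 16 11 18
S:      9  7 16  5 30 46 27 64
Maximum is 64 (e.g. 7 + 9 + 14 + 16 + 18).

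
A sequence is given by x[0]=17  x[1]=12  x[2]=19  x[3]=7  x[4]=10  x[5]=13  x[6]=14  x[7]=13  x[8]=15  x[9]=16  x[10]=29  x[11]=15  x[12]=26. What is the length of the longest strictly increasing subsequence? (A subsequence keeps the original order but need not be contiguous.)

Track the smallest tail for each achievable length (strict):
17 → extends → [17]
12 → replaces 17 → [12]
19 → extends → [12, 19]
7 → replaces 12 → [7, 19]
10 → replaces 19 → [7, 10]
13 → extends → [7, 10, 13]
14 → extends → [7, 10, 13, 14]
13 → already a tail → [7, 10, 13, 14]
15 → extends → [7, 10, 13, 14, 15]
16 → extends → [7, 10, 13, 14, 15, 16]
29 → extends → [7, 10, 13, 14, 15, 16, 29]
15 → already a tail → [7, 10, 13, 14, 15, 16, 29]
26 → replaces 29 → [7, 10, 13, 14, 15, 16, 26]
Seven tails, so the longest strictly increasing subsequence has length 7 (e.g. 7, 10, 13, 14, 15, 16, 29).

7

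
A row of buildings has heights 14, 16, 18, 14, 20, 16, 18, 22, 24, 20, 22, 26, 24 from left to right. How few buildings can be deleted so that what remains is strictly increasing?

6

Fewest deletions = n − (longest strictly increasing subsequence).
i:      1  2  3  4  5  6  7  8  9 10 11 12 13
a[i]:  14 16 18 14 20 16 18 22 24 20 22 26 24
dp:     1  2  3  1  4  2  3  5  6  4  5  7  6
max dp = 7, so deletions = 13 − 7 = 6.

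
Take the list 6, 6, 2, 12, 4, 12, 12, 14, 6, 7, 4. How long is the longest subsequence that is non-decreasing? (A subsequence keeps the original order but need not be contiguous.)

6

Track the smallest tail for each achievable length (allowing ties):
6 → extends → [6]
6 → extends → [6, 6]
2 → replaces 6 → [2, 6]
12 → extends → [2, 6, 12]
4 → replaces 6 → [2, 4, 12]
12 → extends → [2, 4, 12, 12]
12 → extends → [2, 4, 12, 12, 12]
14 → extends → [2, 4, 12, 12, 12, 14]
6 → replaces 12 → [2, 4, 6, 12, 12, 14]
7 → replaces 12 → [2, 4, 6, 7, 12, 14]
4 → replaces 6 → [2, 4, 4, 7, 12, 14]
Six tails, so the longest non-decreasing subsequence has length 6 (e.g. 6, 6, 12, 12, 12, 14).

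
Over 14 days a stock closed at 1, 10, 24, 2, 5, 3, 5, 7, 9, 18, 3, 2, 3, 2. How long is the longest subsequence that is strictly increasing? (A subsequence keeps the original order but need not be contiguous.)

7

Let dp[i] be the length of the longest such subsequence ending at index i:
i:      1  2  3  4  5  6  7  8  9 10 11 12 13 14
a[i]:   1 10 24  2  5  3  5  7  9 18  3  2  3  2
dp:     1  2  3  2  3  3  4  5  6  7  3  2  3  2
Maximum dp value is 7.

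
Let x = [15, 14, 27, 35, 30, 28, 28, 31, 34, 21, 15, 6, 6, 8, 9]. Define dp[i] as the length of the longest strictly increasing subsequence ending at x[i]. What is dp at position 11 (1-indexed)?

dp[i] = 1 + max{dp[j] : j<i, x[j]<x[i]} (or 1 if no such j):
i:      1  2  3  4  5  6  7  8  9 10 11 12 13 14 15
x[i]:  15 14 27 35 30 28 28 31 34 21 15  6  6  8  9
dp:     1  1  2  3  3  3  3  4  5  2  2  1  1  2  3
At index 11 the value is 2.

2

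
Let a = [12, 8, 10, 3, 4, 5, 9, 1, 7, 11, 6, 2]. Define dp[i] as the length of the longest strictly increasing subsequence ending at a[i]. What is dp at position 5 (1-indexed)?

dp[i] = 1 + max{dp[j] : j<i, a[j]<a[i]} (or 1 if no such j):
i:      1  2  3  4  5  6  7  8  9 10 11 12
a[i]:  12  8 10  3  4  5  9  1  7 11  6  2
dp:     1  1  2  1  2  3  4  1  4  5  4  2
At index 5 the value is 2.

2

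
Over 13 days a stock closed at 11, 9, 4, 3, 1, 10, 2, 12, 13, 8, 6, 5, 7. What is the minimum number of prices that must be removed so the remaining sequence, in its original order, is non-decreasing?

Fewest deletions = n − (longest non-decreasing subsequence).
i:      1  2  3  4  5  6  7  8  9 10 11 12 13
a[i]:  11  9  4  3  1 10  2 12 13  8  6  5  7
dp:     1  1  1  1  1  2  2  3  4  3  3  3  4
max dp = 4, so deletions = 13 − 4 = 9.

9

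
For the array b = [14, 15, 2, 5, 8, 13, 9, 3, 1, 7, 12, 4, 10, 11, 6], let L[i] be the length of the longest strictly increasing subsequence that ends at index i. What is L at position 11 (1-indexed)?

dp[i] = 1 + max{dp[j] : j<i, b[j]<b[i]} (or 1 if no such j):
i:      1  2  3  4  5  6  7  8  9 10 11 12 13 14 15
b[i]:  14 15  2  5  8 13  9  3  1  7 12  4 10 11  6
dp:     1  2  1  2  3  4  4  2  1  3  5  3  5  6  4
At index 11 the value is 5.

5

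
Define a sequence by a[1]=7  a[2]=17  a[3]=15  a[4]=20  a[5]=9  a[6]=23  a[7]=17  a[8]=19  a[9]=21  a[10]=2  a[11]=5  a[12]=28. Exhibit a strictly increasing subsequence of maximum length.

7, 15, 17, 19, 21, 28

Patience tails give the LIS length; then backtrack through the dp parents:
7 → extends → [7]
17 → extends → [7, 17]
15 → replaces 17 → [7, 15]
20 → extends → [7, 15, 20]
9 → replaces 15 → [7, 9, 20]
23 → extends → [7, 9, 20, 23]
17 → replaces 20 → [7, 9, 17, 23]
19 → replaces 23 → [7, 9, 17, 19]
21 → extends → [7, 9, 17, 19, 21]
2 → replaces 7 → [2, 9, 17, 19, 21]
5 → replaces 9 → [2, 5, 17, 19, 21]
28 → extends → [2, 5, 17, 19, 21, 28]
Length 6; one witness is 7, 15, 17, 19, 21, 28.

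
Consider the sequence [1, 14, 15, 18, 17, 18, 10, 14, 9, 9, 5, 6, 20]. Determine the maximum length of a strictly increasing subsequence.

6

Track the smallest tail for each achievable length (strict):
1 → extends → [1]
14 → extends → [1, 14]
15 → extends → [1, 14, 15]
18 → extends → [1, 14, 15, 18]
17 → replaces 18 → [1, 14, 15, 17]
18 → extends → [1, 14, 15, 17, 18]
10 → replaces 14 → [1, 10, 15, 17, 18]
14 → replaces 15 → [1, 10, 14, 17, 18]
9 → replaces 10 → [1, 9, 14, 17, 18]
9 → already a tail → [1, 9, 14, 17, 18]
5 → replaces 9 → [1, 5, 14, 17, 18]
6 → replaces 14 → [1, 5, 6, 17, 18]
20 → extends → [1, 5, 6, 17, 18, 20]
Six tails, so the longest strictly increasing subsequence has length 6 (e.g. 1, 14, 15, 17, 18, 20).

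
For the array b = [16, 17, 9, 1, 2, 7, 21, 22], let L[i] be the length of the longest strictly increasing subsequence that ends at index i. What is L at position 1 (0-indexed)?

2

dp[i] = 1 + max{dp[j] : j<i, b[j]<b[i]} (or 1 if no such j):
i:      0  1  2  3  4  5  6  7
b[i]:  16 17  9  1  2  7 21 22
dp:     1  2  1  1  2  3  4  5
At index 1 the value is 2.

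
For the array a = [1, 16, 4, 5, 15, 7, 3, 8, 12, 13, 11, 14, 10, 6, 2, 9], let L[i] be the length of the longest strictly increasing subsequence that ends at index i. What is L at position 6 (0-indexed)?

2

dp[i] = 1 + max{dp[j] : j<i, a[j]<a[i]} (or 1 if no such j):
i:      0  1  2  3  4  5  6  7  8  9 10 11 12 13 14 15
a[i]:   1 16  4  5 15  7  3  8 12 13 11 14 10  6  2  9
dp:     1  2  2  3  4  4  2  5  6  7  6  8  6  4  2  6
At index 6 the value is 2.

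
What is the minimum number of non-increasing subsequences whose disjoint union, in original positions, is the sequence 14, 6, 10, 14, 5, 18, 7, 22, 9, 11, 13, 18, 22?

Place each on the leftmost legal pile:
14 → new pile 1 (tops now [14])
6 → pile 1 (tops now [6])
10 → new pile 2 (tops now [6, 10])
14 → new pile 3 (tops now [6, 10, 14])
5 → pile 1 (tops now [5, 10, 14])
18 → new pile 4 (tops now [5, 10, 14, 18])
7 → pile 2 (tops now [5, 7, 14, 18])
22 → new pile 5 (tops now [5, 7, 14, 18, 22])
9 → pile 3 (tops now [5, 7, 9, 18, 22])
11 → pile 4 (tops now [5, 7, 9, 11, 22])
13 → pile 5 (tops now [5, 7, 9, 11, 13])
18 → new pile 6 (tops now [5, 7, 9, 11, 13, 18])
22 → new pile 7 (tops now [5, 7, 9, 11, 13, 18, 22])
Seven piles.

7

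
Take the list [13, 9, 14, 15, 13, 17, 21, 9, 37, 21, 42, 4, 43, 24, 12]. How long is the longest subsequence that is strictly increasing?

Track the smallest tail for each achievable length (strict):
13 → extends → [13]
9 → replaces 13 → [9]
14 → extends → [9, 14]
15 → extends → [9, 14, 15]
13 → replaces 14 → [9, 13, 15]
17 → extends → [9, 13, 15, 17]
21 → extends → [9, 13, 15, 17, 21]
9 → already a tail → [9, 13, 15, 17, 21]
37 → extends → [9, 13, 15, 17, 21, 37]
21 → already a tail → [9, 13, 15, 17, 21, 37]
42 → extends → [9, 13, 15, 17, 21, 37, 42]
4 → replaces 9 → [4, 13, 15, 17, 21, 37, 42]
43 → extends → [4, 13, 15, 17, 21, 37, 42, 43]
24 → replaces 37 → [4, 13, 15, 17, 21, 24, 42, 43]
12 → replaces 13 → [4, 12, 15, 17, 21, 24, 42, 43]
Eight tails, so the longest strictly increasing subsequence has length 8 (e.g. 13, 14, 15, 17, 21, 37, 42, 43).

8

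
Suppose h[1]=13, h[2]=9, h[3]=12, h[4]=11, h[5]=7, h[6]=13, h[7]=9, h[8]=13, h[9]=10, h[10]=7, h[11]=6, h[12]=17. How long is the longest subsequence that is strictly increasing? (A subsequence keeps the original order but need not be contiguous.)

4

Track the smallest tail for each achievable length (strict):
13 → extends → [13]
9 → replaces 13 → [9]
12 → extends → [9, 12]
11 → replaces 12 → [9, 11]
7 → replaces 9 → [7, 11]
13 → extends → [7, 11, 13]
9 → replaces 11 → [7, 9, 13]
13 → already a tail → [7, 9, 13]
10 → replaces 13 → [7, 9, 10]
7 → already a tail → [7, 9, 10]
6 → replaces 7 → [6, 9, 10]
17 → extends → [6, 9, 10, 17]
Four tails, so the longest strictly increasing subsequence has length 4 (e.g. 9, 12, 13, 17).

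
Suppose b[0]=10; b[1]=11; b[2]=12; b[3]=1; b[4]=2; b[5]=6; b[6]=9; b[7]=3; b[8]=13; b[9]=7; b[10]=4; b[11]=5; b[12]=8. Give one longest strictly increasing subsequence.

Patience tails give the LIS length; then backtrack through the dp parents:
10 → extends → [10]
11 → extends → [10, 11]
12 → extends → [10, 11, 12]
1 → replaces 10 → [1, 11, 12]
2 → replaces 11 → [1, 2, 12]
6 → replaces 12 → [1, 2, 6]
9 → extends → [1, 2, 6, 9]
3 → replaces 6 → [1, 2, 3, 9]
13 → extends → [1, 2, 3, 9, 13]
7 → replaces 9 → [1, 2, 3, 7, 13]
4 → replaces 7 → [1, 2, 3, 4, 13]
5 → replaces 13 → [1, 2, 3, 4, 5]
8 → extends → [1, 2, 3, 4, 5, 8]
Length 6; one witness is 1, 2, 3, 4, 5, 8.

1, 2, 3, 4, 5, 8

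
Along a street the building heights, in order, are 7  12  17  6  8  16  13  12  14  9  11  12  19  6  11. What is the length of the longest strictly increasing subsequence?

Let dp[i] be the length of the longest such subsequence ending at index i:
i:      1  2  3  4  5  6  7  8  9 10 11 12 13 14 15
a[i]:   7 12 17  6  8 16 13 12 14  9 11 12 19  6 11
dp:     1  2  3  1  2  3  3  3  4  3  4  5  6  1  4
Maximum dp value is 6.

6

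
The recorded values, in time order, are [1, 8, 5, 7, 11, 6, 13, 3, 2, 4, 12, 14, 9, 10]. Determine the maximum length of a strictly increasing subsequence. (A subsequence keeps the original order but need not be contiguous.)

6

Let dp[i] be the length of the longest such subsequence ending at index i:
i:      1  2  3  4  5  6  7  8  9 10 11 12 13 14
a[i]:   1  8  5  7 11  6 13  3  2  4 12 14  9 10
dp:     1  2  2  3  4  3  5  2  2  3  5  6  4  5
Maximum dp value is 6.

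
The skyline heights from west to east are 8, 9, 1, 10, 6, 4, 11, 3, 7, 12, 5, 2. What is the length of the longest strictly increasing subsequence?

Track the smallest tail for each achievable length (strict):
8 → extends → [8]
9 → extends → [8, 9]
1 → replaces 8 → [1, 9]
10 → extends → [1, 9, 10]
6 → replaces 9 → [1, 6, 10]
4 → replaces 6 → [1, 4, 10]
11 → extends → [1, 4, 10, 11]
3 → replaces 4 → [1, 3, 10, 11]
7 → replaces 10 → [1, 3, 7, 11]
12 → extends → [1, 3, 7, 11, 12]
5 → replaces 7 → [1, 3, 5, 11, 12]
2 → replaces 3 → [1, 2, 5, 11, 12]
Five tails, so the longest strictly increasing subsequence has length 5 (e.g. 8, 9, 10, 11, 12).

5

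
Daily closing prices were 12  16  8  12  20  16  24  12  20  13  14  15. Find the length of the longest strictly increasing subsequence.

5

Track the smallest tail for each achievable length (strict):
12 → extends → [12]
16 → extends → [12, 16]
8 → replaces 12 → [8, 16]
12 → replaces 16 → [8, 12]
20 → extends → [8, 12, 20]
16 → replaces 20 → [8, 12, 16]
24 → extends → [8, 12, 16, 24]
12 → already a tail → [8, 12, 16, 24]
20 → replaces 24 → [8, 12, 16, 20]
13 → replaces 16 → [8, 12, 13, 20]
14 → replaces 20 → [8, 12, 13, 14]
15 → extends → [8, 12, 13, 14, 15]
Five tails, so the longest strictly increasing subsequence has length 5 (e.g. 8, 12, 13, 14, 15).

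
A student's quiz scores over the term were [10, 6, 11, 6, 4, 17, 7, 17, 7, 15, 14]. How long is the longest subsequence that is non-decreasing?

Let dp[i] be the length of the longest such subsequence ending at index i:
i:      1  2  3  4  5  6  7  8  9 10 11
a[i]:  10  6 11  6  4 17  7 17  7 15 14
dp:     1  1  2  2  1  3  3  4  4  5  5
Maximum dp value is 5.

5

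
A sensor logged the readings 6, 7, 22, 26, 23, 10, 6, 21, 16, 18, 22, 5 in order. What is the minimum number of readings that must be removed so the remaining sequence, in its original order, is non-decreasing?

Fewest deletions = n − (longest non-decreasing subsequence).
Patience tails:
6 → extends → [6]
7 → extends → [6, 7]
22 → extends → [6, 7, 22]
26 → extends → [6, 7, 22, 26]
23 → replaces 26 → [6, 7, 22, 23]
10 → replaces 22 → [6, 7, 10, 23]
6 → replaces 7 → [6, 6, 10, 23]
21 → replaces 23 → [6, 6, 10, 21]
16 → replaces 21 → [6, 6, 10, 16]
18 → extends → [6, 6, 10, 16, 18]
22 → extends → [6, 6, 10, 16, 18, 22]
5 → replaces 6 → [5, 6, 10, 16, 18, 22]
Longest non-decreasing subsequence has length 6, so deletions = 12 − 6 = 6.

6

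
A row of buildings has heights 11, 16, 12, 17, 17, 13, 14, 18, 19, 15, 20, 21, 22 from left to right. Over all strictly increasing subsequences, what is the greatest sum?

150

Let S[i] be the best sum of a strictly increasing subsequence ending at i:
i:       1   2   3   4   5   6   7   8   9  10  11  12  13
a[i]:   11  16  12  17  17  13  14  18  19  15  20  21  22
S:      11  27  23  44  44  36  50  68  87  65 107 128 150
Maximum is 150 (e.g. 11 + 12 + 13 + 14 + 18 + 19 + 20 + 21 + 22).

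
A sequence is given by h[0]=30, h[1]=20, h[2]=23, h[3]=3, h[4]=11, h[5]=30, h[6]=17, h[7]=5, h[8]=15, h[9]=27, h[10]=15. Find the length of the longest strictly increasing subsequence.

4

Track the smallest tail for each achievable length (strict):
30 → extends → [30]
20 → replaces 30 → [20]
23 → extends → [20, 23]
3 → replaces 20 → [3, 23]
11 → replaces 23 → [3, 11]
30 → extends → [3, 11, 30]
17 → replaces 30 → [3, 11, 17]
5 → replaces 11 → [3, 5, 17]
15 → replaces 17 → [3, 5, 15]
27 → extends → [3, 5, 15, 27]
15 → already a tail → [3, 5, 15, 27]
Four tails, so the longest strictly increasing subsequence has length 4 (e.g. 3, 11, 17, 27).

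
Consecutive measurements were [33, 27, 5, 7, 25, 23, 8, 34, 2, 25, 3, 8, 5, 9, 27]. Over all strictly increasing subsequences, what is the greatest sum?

87

Let S[i] be the best sum of a strictly increasing subsequence ending at i:
i:      1  2  3  4  5  6  7  8  9 10 11 12 13 14 15
a[i]:  33 27  5  7 25 23  8 34  2 25  3  8  5  9 27
S:     33 27  5 12 37 35 20 71  2 60  5 20 10 29 87
Maximum is 87 (e.g. 5 + 7 + 23 + 25 + 27).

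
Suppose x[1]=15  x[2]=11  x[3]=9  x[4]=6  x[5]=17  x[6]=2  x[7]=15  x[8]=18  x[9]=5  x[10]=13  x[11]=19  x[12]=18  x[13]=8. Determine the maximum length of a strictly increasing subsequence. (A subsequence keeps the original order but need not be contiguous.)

Track the smallest tail for each achievable length (strict):
15 → extends → [15]
11 → replaces 15 → [11]
9 → replaces 11 → [9]
6 → replaces 9 → [6]
17 → extends → [6, 17]
2 → replaces 6 → [2, 17]
15 → replaces 17 → [2, 15]
18 → extends → [2, 15, 18]
5 → replaces 15 → [2, 5, 18]
13 → replaces 18 → [2, 5, 13]
19 → extends → [2, 5, 13, 19]
18 → replaces 19 → [2, 5, 13, 18]
8 → replaces 13 → [2, 5, 8, 18]
Four tails, so the longest strictly increasing subsequence has length 4 (e.g. 15, 17, 18, 19).

4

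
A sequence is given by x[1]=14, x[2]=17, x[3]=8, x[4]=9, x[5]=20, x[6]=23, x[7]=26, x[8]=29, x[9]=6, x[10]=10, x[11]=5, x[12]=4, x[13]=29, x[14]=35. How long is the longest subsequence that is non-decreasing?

Track the smallest tail for each achievable length (allowing ties):
14 → extends → [14]
17 → extends → [14, 17]
8 → replaces 14 → [8, 17]
9 → replaces 17 → [8, 9]
20 → extends → [8, 9, 20]
23 → extends → [8, 9, 20, 23]
26 → extends → [8, 9, 20, 23, 26]
29 → extends → [8, 9, 20, 23, 26, 29]
6 → replaces 8 → [6, 9, 20, 23, 26, 29]
10 → replaces 20 → [6, 9, 10, 23, 26, 29]
5 → replaces 6 → [5, 9, 10, 23, 26, 29]
4 → replaces 5 → [4, 9, 10, 23, 26, 29]
29 → extends → [4, 9, 10, 23, 26, 29, 29]
35 → extends → [4, 9, 10, 23, 26, 29, 29, 35]
Eight tails, so the longest non-decreasing subsequence has length 8 (e.g. 14, 17, 20, 23, 26, 29, 29, 35).

8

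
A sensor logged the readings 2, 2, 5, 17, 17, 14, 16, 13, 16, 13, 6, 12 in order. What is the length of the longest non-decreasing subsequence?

6

Track the smallest tail for each achievable length (allowing ties):
2 → extends → [2]
2 → extends → [2, 2]
5 → extends → [2, 2, 5]
17 → extends → [2, 2, 5, 17]
17 → extends → [2, 2, 5, 17, 17]
14 → replaces 17 → [2, 2, 5, 14, 17]
16 → replaces 17 → [2, 2, 5, 14, 16]
13 → replaces 14 → [2, 2, 5, 13, 16]
16 → extends → [2, 2, 5, 13, 16, 16]
13 → replaces 16 → [2, 2, 5, 13, 13, 16]
6 → replaces 13 → [2, 2, 5, 6, 13, 16]
12 → replaces 13 → [2, 2, 5, 6, 12, 16]
Six tails, so the longest non-decreasing subsequence has length 6 (e.g. 2, 2, 5, 14, 16, 16).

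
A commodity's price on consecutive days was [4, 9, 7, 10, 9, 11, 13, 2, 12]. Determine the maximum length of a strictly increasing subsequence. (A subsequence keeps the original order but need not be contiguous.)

Track the smallest tail for each achievable length (strict):
4 → extends → [4]
9 → extends → [4, 9]
7 → replaces 9 → [4, 7]
10 → extends → [4, 7, 10]
9 → replaces 10 → [4, 7, 9]
11 → extends → [4, 7, 9, 11]
13 → extends → [4, 7, 9, 11, 13]
2 → replaces 4 → [2, 7, 9, 11, 13]
12 → replaces 13 → [2, 7, 9, 11, 12]
Five tails, so the longest strictly increasing subsequence has length 5 (e.g. 4, 9, 10, 11, 13).

5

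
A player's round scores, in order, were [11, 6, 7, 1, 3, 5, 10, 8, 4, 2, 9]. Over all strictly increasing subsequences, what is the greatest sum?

30

Let S[i] be the best sum of a strictly increasing subsequence ending at i:
i:      1  2  3  4  5  6  7  8  9 10 11
a[i]:  11  6  7  1  3  5 10  8  4  2  9
S:     11  6 13  1  4  9 23 21  8  3 30
Maximum is 30 (e.g. 6 + 7 + 8 + 9).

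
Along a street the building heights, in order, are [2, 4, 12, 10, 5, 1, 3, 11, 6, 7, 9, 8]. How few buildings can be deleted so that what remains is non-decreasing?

Fewest deletions = n − (longest non-decreasing subsequence).
i:      1  2  3  4  5  6  7  8  9 10 11 12
a[i]:   2  4 12 10  5  1  3 11  6  7  9  8
dp:     1  2  3  3  3  1  2  4  4  5  6  6
max dp = 6, so deletions = 12 − 6 = 6.

6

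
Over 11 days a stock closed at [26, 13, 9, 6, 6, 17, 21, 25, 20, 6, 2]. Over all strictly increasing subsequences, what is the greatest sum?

Let S[i] be the best sum of a strictly increasing subsequence ending at i:
i:      1  2  3  4  5  6  7  8  9 10 11
a[i]:  26 13  9  6  6 17 21 25 20  6  2
S:     26 13  9  6  6 30 51 76 50  6  2
Maximum is 76 (e.g. 13 + 17 + 21 + 25).

76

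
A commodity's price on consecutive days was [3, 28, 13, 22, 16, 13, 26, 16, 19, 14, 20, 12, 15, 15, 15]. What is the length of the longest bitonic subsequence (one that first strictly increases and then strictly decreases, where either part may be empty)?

inc[i] = longest strictly increasing subsequence ending at i; dec[i] = longest strictly decreasing subsequence starting at i:
i:      1  2  3  4  5  6  7  8  9 10 11 12 13 14 15
a[i]:   3 28 13 22 16 13 26 16 19 14 20 12 15 15 15
inc:    1  2  2  3  3  2  4  3  4  3  5  2  4  4  4
dec:    1  5  2  4  3  2  4  3  3  2  2  1  1  1  1
Best peak at i=7 (value 26): inc=4, dec=4, length 4+4−1 = 7.

7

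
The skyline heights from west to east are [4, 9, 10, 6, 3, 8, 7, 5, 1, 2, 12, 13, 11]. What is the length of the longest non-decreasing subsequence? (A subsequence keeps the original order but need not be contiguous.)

Track the smallest tail for each achievable length (allowing ties):
4 → extends → [4]
9 → extends → [4, 9]
10 → extends → [4, 9, 10]
6 → replaces 9 → [4, 6, 10]
3 → replaces 4 → [3, 6, 10]
8 → replaces 10 → [3, 6, 8]
7 → replaces 8 → [3, 6, 7]
5 → replaces 6 → [3, 5, 7]
1 → replaces 3 → [1, 5, 7]
2 → replaces 5 → [1, 2, 7]
12 → extends → [1, 2, 7, 12]
13 → extends → [1, 2, 7, 12, 13]
11 → replaces 12 → [1, 2, 7, 11, 13]
Five tails, so the longest non-decreasing subsequence has length 5 (e.g. 4, 9, 10, 12, 13).

5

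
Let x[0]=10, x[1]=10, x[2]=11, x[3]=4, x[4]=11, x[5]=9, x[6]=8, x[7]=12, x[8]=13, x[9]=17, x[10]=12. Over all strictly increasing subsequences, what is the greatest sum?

Let S[i] be the best sum of a strictly increasing subsequence ending at i:
i:      0  1  2  3  4  5  6  7  8  9 10
x[i]:  10 10 11  4 11  9  8 12 13 17 12
S:     10 10 21  4 21 13 12 33 46 63 33
Maximum is 63 (e.g. 10 + 11 + 12 + 13 + 17).

63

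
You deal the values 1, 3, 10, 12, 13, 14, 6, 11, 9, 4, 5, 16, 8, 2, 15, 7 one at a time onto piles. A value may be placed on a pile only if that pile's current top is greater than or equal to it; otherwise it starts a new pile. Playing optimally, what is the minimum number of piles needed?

7

Place each on the leftmost legal pile:
1 → new pile 1 (tops now [1])
3 → new pile 2 (tops now [1, 3])
10 → new pile 3 (tops now [1, 3, 10])
12 → new pile 4 (tops now [1, 3, 10, 12])
13 → new pile 5 (tops now [1, 3, 10, 12, 13])
14 → new pile 6 (tops now [1, 3, 10, 12, 13, 14])
6 → pile 3 (tops now [1, 3, 6, 12, 13, 14])
11 → pile 4 (tops now [1, 3, 6, 11, 13, 14])
9 → pile 4 (tops now [1, 3, 6, 9, 13, 14])
4 → pile 3 (tops now [1, 3, 4, 9, 13, 14])
5 → pile 4 (tops now [1, 3, 4, 5, 13, 14])
16 → new pile 7 (tops now [1, 3, 4, 5, 13, 14, 16])
8 → pile 5 (tops now [1, 3, 4, 5, 8, 14, 16])
2 → pile 2 (tops now [1, 2, 4, 5, 8, 14, 16])
15 → pile 7 (tops now [1, 2, 4, 5, 8, 14, 15])
7 → pile 5 (tops now [1, 2, 4, 5, 7, 14, 15])
Seven piles.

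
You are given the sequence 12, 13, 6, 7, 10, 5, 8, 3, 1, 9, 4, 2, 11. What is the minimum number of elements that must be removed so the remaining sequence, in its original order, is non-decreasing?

8

Fewest deletions = n − (longest non-decreasing subsequence).
i:      1  2  3  4  5  6  7  8  9 10 11 12 13
a[i]:  12 13  6  7 10  5  8  3  1  9  4  2 11
dp:     1  2  1  2  3  1  3  1  1  4  2  2  5
max dp = 5, so deletions = 13 − 5 = 8.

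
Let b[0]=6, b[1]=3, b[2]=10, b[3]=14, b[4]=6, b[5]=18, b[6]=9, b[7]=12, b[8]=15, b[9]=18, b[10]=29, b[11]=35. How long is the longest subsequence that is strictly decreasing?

Let dp[i] be the longest strictly decreasing subsequence ending at i:
i:      0  1  2  3  4  5  6  7  8  9 10 11
b[i]:   6  3 10 14  6 18  9 12 15 18 29 35
dp:     1  2  1  1  2  1  2  2  2  1  1  1
Maximum is 2.

2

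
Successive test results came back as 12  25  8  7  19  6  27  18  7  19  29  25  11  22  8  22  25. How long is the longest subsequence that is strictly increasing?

Let dp[i] be the length of the longest such subsequence ending at index i:
i:      1  2  3  4  5  6  7  8  9 10 11 12 13 14 15 16 17
a[i]:  12 25  8  7 19  6 27 18  7 19 29 25 11 22  8 22 25
dp:     1  2  1  1  2  1  3  2  2  3  4  4  3  4  3  4  5
Maximum dp value is 5.

5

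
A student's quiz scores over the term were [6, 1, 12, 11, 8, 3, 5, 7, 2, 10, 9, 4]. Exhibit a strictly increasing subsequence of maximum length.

Patience tails give the LIS length; then backtrack through the dp parents:
6 → extends → [6]
1 → replaces 6 → [1]
12 → extends → [1, 12]
11 → replaces 12 → [1, 11]
8 → replaces 11 → [1, 8]
3 → replaces 8 → [1, 3]
5 → extends → [1, 3, 5]
7 → extends → [1, 3, 5, 7]
2 → replaces 3 → [1, 2, 5, 7]
10 → extends → [1, 2, 5, 7, 10]
9 → replaces 10 → [1, 2, 5, 7, 9]
4 → replaces 5 → [1, 2, 4, 7, 9]
Length 5; one witness is 1, 3, 5, 7, 10.

1, 3, 5, 7, 10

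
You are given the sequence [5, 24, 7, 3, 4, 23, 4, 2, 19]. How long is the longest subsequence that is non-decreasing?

Track the smallest tail for each achievable length (allowing ties):
5 → extends → [5]
24 → extends → [5, 24]
7 → replaces 24 → [5, 7]
3 → replaces 5 → [3, 7]
4 → replaces 7 → [3, 4]
23 → extends → [3, 4, 23]
4 → replaces 23 → [3, 4, 4]
2 → replaces 3 → [2, 4, 4]
19 → extends → [2, 4, 4, 19]
Four tails, so the longest non-decreasing subsequence has length 4 (e.g. 3, 4, 4, 19).

4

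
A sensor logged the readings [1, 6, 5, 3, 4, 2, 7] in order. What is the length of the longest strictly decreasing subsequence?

Let dp[i] be the longest strictly decreasing subsequence ending at i:
i:     1 2 3 4 5 6 7
a[i]:  1 6 5 3 4 2 7
dp:    1 1 2 3 3 4 1
Maximum is 4.

4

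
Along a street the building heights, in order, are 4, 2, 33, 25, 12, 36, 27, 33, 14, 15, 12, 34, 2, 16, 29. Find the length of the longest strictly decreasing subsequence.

5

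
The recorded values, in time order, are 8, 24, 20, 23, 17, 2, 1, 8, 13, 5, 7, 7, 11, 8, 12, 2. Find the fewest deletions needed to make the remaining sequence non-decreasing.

10

Fewest deletions = n − (longest non-decreasing subsequence).
Patience tails:
8 → extends → [8]
24 → extends → [8, 24]
20 → replaces 24 → [8, 20]
23 → extends → [8, 20, 23]
17 → replaces 20 → [8, 17, 23]
2 → replaces 8 → [2, 17, 23]
1 → replaces 2 → [1, 17, 23]
8 → replaces 17 → [1, 8, 23]
13 → replaces 23 → [1, 8, 13]
5 → replaces 8 → [1, 5, 13]
7 → replaces 13 → [1, 5, 7]
7 → extends → [1, 5, 7, 7]
11 → extends → [1, 5, 7, 7, 11]
8 → replaces 11 → [1, 5, 7, 7, 8]
12 → extends → [1, 5, 7, 7, 8, 12]
2 → replaces 5 → [1, 2, 7, 7, 8, 12]
Longest non-decreasing subsequence has length 6, so deletions = 16 − 6 = 10.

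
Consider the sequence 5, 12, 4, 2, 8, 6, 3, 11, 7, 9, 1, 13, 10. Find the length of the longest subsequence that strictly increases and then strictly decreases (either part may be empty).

inc[i] = longest strictly increasing subsequence ending at i; dec[i] = longest strictly decreasing subsequence starting at i:
i:      1  2  3  4  5  6  7  8  9 10 11 12 13
a[i]:   5 12  4  2  8  6  3 11  7  9  1 13 10
inc:    1  2  1  1  2  2  2  3  3  4  1  5  5
dec:    4  5  3  2  4  3  2  3  2  2  1  2  1
Best peak at i=2 (value 12): inc=2, dec=5, length 2+5−1 = 6.

6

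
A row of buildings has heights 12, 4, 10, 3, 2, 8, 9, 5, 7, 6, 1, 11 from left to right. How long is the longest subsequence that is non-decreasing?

Let dp[i] be the length of the longest such subsequence ending at index i:
i:      1  2  3  4  5  6  7  8  9 10 11 12
a[i]:  12  4 10  3  2  8  9  5  7  6  1 11
dp:     1  1  2  1  1  2  3  2  3  3  1  4
Maximum dp value is 4.

4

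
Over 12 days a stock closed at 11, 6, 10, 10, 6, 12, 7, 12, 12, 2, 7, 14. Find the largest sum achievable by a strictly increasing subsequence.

Let S[i] be the best sum of a strictly increasing subsequence ending at i:
i:      1  2  3  4  5  6  7  8  9 10 11 12
a[i]:  11  6 10 10  6 12  7 12 12  2  7 14
S:     11  6 16 16  6 28 13 28 28  2 13 42
Maximum is 42 (e.g. 6 + 10 + 12 + 14).

42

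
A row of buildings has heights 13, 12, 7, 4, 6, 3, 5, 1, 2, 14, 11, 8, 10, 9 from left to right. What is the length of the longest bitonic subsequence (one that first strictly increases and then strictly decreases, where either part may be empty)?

6

inc[i] = longest strictly increasing subsequence ending at i; dec[i] = longest strictly decreasing subsequence starting at i:
i:      1  2  3  4  5  6  7  8  9 10 11 12 13 14
a[i]:  13 12  7  4  6  3  5  1  2 14 11  8 10  9
inc:    1  1  1  1  2  1  2  1  2  3  3  3  4  4
dec:    6  5  4  3  3  2  2  1  1  4  3  1  2  1
Best peak at i=1 (value 13): inc=1, dec=6, length 1+6−1 = 6.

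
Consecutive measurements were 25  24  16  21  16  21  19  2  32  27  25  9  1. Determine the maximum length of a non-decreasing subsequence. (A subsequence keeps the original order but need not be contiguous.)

Let dp[i] be the length of the longest such subsequence ending at index i:
i:      1  2  3  4  5  6  7  8  9 10 11 12 13
a[i]:  25 24 16 21 16 21 19  2 32 27 25  9  1
dp:     1  1  1  2  2  3  3  1  4  4  4  2  1
Maximum dp value is 4.

4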